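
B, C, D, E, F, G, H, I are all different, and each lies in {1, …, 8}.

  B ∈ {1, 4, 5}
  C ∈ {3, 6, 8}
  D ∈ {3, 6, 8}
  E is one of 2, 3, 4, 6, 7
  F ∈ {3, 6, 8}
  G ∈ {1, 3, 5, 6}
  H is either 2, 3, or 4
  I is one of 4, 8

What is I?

The 8 variables draw from only 8 values {1, 2, 3, 4, 5, 6, 7, 8}, so each is used; only E can be 7, hence E = 7.
The 7 still-open variables together cover exactly {1, 2, 3, 4, 5, 6, 8} — 7 values for 7 variables — and 2 appears only in H's list, so H = 2.
C, D, F share exactly the 3 values {3, 6, 8}; by pigeonhole those values go to them, so strike 3, 6, 8 from G, I.
So I = 4.

4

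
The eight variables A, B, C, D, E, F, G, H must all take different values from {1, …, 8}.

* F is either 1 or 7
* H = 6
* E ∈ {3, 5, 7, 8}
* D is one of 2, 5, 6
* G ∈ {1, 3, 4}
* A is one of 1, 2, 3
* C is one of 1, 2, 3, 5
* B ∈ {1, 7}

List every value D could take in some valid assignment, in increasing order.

H must be 6 (only option left). Eliminate 6 elsewhere: D.
The 7 still-open variables draw from only 7 values {1, 2, 3, 4, 5, 7, 8}, so each is used; only G can be 4, hence G = 4.
The 6 still-open variables draw from only 6 values {1, 2, 3, 5, 7, 8}, so each is used; only E can be 8, hence E = 8.
B and F share exactly the 2 values {1, 7}; by pigeonhole those values go to them, so strike 1, 7 from A, C.
No further eliminations apply; D can still be any of 2, 5.

2, 5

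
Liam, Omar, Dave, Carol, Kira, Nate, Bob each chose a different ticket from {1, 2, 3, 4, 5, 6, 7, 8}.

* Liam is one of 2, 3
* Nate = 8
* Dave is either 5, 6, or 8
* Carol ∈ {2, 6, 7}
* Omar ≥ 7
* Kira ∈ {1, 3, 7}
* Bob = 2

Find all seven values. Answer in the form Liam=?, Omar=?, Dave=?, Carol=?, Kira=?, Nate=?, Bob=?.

Nate must be 8 (only option left). Remove 8 from Omar, Dave.
Bob must be 2 (only option left). Eliminate 2 elsewhere: Liam, Carol.
That leaves Liam = 3. Strike 3 from Kira.
Omar's domain is down to {7}, so Omar = 7. Strike 7 from Carol, Kira.
Carol must be 6 (only option left). So Dave can't be 6.
Kira's domain is down to {1}, so Kira = 1.
Dave has just one choice, so Dave = 5.

Liam=3, Omar=7, Dave=5, Carol=6, Kira=1, Nate=8, Bob=2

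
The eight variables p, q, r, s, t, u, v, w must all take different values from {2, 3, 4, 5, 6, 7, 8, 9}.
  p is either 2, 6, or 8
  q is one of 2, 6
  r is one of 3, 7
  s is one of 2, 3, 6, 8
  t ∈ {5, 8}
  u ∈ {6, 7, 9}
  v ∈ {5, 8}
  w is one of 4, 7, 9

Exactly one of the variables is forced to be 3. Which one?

The 8 variables together cover exactly {2, 3, 4, 5, 6, 7, 8, 9} — 8 values for 8 variables — and 4 appears only in w's list, so w = 4.
The 7 still-open variables together cover exactly {2, 3, 5, 6, 7, 8, 9} — 7 values for 7 variables — and 9 appears only in u's list, so u = 9.
The 6 still-open variables draw from only 6 values {2, 3, 5, 6, 7, 8}, so each is used; only r can be 7, hence r = 7.
The 5 still-open variables together cover exactly {2, 3, 5, 6, 8} — 5 values for 5 variables — and 3 appears only in s's list, so s = 3.

s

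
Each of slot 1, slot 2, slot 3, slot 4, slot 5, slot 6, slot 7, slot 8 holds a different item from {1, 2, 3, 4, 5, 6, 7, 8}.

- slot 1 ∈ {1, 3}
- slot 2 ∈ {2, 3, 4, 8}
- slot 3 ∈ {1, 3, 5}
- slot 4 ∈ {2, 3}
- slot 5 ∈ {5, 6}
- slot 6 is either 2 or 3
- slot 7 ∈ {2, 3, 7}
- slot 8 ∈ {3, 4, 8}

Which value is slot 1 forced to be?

The 8 variables together cover exactly {1, 2, 3, 4, 5, 6, 7, 8} — 8 values for 8 variables — and 6 appears only in slot 5's list, so slot 5 = 6.
The 7 still-open variables draw from only 7 values {1, 2, 3, 4, 5, 7, 8}, so each is used; only slot 3 can be 5, hence slot 3 = 5.
Among the 6 still-open variables, 1 fits only slot 1 (and all 6 values in {1, 2, 3, 4, 7, 8} must be used), so slot 1 = 1.

1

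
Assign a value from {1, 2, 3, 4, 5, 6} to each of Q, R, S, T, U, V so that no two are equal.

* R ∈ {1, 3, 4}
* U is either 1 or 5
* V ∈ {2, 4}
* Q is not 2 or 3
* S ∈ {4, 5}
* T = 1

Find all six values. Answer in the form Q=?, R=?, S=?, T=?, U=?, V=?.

Q=6, R=3, S=4, T=1, U=5, V=2

T has just one choice, so T = 1. Eliminate 1 elsewhere: Q, R, U.
That leaves U = 5. Eliminate 5 elsewhere: Q, S.
S's domain is down to {4}, so S = 4. Strike 4 from Q, R, V.
V must be 2 (only option left).
Q's domain is down to {6}, so Q = 6.
That leaves R = 3.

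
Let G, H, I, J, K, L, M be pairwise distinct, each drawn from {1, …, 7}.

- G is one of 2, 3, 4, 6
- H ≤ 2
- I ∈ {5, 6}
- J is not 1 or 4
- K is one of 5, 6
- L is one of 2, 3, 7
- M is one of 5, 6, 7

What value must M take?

Among the 7 variables, 1 fits only H (and all 7 values in {1, 2, 3, 4, 5, 6, 7} must be used), so H = 1.
The 6 still-open variables draw from only 6 values {2, 3, 4, 5, 6, 7}, so each is used; only G can be 4, hence G = 4.
The 2 variables I and K are confined to {5, 6}, which locks those values in; drop them from J, M.
So M = 7.

7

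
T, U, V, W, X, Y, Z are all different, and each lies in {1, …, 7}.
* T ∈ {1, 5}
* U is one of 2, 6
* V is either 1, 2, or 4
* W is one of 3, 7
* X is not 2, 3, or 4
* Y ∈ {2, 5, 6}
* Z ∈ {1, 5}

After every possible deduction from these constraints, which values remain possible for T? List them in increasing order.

1, 5

The 7 variables draw from only 7 values {1, 2, 3, 4, 5, 6, 7}, so each is used; only W can be 3, hence W = 3.
The 6 still-open variables draw from only 6 values {1, 2, 4, 5, 6, 7}, so each is used; only V can be 4, hence V = 4.
The 5 still-open variables draw from only 5 values {1, 2, 5, 6, 7}, so each is used; only X can be 7, hence X = 7.
T and Z share exactly the 2 values {1, 5}; by pigeonhole those values go to them, so strike 1, 5 from Y.
No further eliminations apply; T can still be any of 1, 5.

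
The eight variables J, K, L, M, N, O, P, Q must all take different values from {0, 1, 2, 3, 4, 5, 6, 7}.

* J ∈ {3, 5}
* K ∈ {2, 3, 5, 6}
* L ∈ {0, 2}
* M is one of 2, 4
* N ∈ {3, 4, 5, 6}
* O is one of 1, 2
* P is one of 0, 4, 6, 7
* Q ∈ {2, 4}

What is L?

The 8 variables draw from only 8 values {0, 1, 2, 3, 4, 5, 6, 7}, so each is used; only O can be 1, hence O = 1.
The 7 still-open variables together cover exactly {0, 2, 3, 4, 5, 6, 7} — 7 values for 7 variables — and 7 appears only in P's list, so P = 7.
Among the 6 still-open variables, 0 fits only L (and all 6 values in {0, 2, 3, 4, 5, 6} must be used), so L = 0.

0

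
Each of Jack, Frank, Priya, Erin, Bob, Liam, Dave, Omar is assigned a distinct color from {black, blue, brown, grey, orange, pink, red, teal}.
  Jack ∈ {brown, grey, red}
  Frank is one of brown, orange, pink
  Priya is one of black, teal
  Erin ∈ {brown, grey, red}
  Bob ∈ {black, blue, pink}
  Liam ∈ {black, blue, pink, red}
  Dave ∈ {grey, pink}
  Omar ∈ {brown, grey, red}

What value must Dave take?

pink

The 8 variables draw from only 8 values {black, blue, brown, grey, orange, pink, red, teal}, so each is used; only Frank can be orange, hence Frank = orange.
The 7 still-open variables draw from only 7 values {black, blue, brown, grey, pink, red, teal}, so each is used; only Priya can be teal, hence Priya = teal.
Jack, Erin, Omar between them cover only {brown, grey, red} — a naked triple. Remove those values from Liam, Dave.
So Dave = pink.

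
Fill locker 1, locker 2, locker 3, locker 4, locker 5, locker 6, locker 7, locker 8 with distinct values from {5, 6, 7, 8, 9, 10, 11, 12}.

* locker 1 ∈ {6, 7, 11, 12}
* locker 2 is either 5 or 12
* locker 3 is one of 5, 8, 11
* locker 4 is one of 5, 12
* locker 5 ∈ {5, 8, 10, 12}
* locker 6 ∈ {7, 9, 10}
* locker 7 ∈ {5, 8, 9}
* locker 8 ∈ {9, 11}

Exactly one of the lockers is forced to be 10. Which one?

locker 5

The 8 variables together cover exactly {5, 6, 7, 8, 9, 10, 11, 12} — 8 values for 8 variables — and 6 appears only in locker 1's list, so locker 1 = 6.
Among the 7 still-open variables, 7 fits only locker 6 (and all 7 values in {5, 7, 8, 9, 10, 11, 12} must be used), so locker 6 = 7.
The 6 still-open variables draw from only 6 values {5, 8, 9, 10, 11, 12}, so each is used; only locker 5 can be 10, hence locker 5 = 10.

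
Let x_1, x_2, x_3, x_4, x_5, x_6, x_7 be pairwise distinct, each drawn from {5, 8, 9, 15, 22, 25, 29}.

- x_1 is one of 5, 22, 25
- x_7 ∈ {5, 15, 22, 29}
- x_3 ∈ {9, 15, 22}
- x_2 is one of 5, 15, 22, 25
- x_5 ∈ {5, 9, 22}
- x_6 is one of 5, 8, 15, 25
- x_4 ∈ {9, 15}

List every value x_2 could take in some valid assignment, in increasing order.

The 7 variables draw from only 7 values {5, 8, 9, 15, 22, 25, 29}, so each is used; only x_6 can be 8, hence x_6 = 8.
The 6 still-open variables together cover exactly {5, 9, 15, 22, 25, 29} — 6 values for 6 variables — and 29 appears only in x_7's list, so x_7 = 29.
No further eliminations apply; x_2 can still be any of 5, 15, 22, 25.

5, 15, 22, 25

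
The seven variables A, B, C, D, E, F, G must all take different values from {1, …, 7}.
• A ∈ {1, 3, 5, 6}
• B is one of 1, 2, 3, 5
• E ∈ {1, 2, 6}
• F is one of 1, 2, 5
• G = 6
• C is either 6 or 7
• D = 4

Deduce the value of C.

D has just one choice, so D = 4.
G has just one choice, so G = 6. Remove 6 from A, C, E.
So C = 7.

7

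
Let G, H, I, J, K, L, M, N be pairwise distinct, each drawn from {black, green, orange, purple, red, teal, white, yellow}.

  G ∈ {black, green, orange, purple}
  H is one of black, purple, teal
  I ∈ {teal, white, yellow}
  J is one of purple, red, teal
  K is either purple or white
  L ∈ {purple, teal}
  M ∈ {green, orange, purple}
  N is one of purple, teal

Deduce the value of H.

The 8 variables together cover exactly {black, green, orange, purple, red, teal, white, yellow} — 8 values for 8 variables — and red appears only in J's list, so J = red.
The 7 still-open variables draw from only 7 values {black, green, orange, purple, teal, white, yellow}, so each is used; only I can be yellow, hence I = yellow.
Among the 6 still-open variables, white fits only K (and all 6 values in {black, green, orange, purple, teal, white} must be used), so K = white.
The 2 variables L and N are confined to {purple, teal}, which locks those values in; drop them from G, H, M.
So H = black.

black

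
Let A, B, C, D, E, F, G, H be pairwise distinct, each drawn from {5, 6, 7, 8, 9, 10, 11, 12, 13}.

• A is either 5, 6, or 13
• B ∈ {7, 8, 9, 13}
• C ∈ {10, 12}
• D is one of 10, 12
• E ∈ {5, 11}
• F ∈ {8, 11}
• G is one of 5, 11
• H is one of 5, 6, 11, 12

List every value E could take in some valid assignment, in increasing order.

The 2 variables C and D are confined to {10, 12}, which locks those values in; drop them from H.
E and G between them cover only {5, 11} — a naked pair. Remove those values from A, F, H.
That leaves F = 8. So B can't be 8.
H's domain is down to {6}, so H = 6. So A can't be 6.
A's domain is down to {13}, so A = 13. Eliminate 13 elsewhere: B.
No further eliminations apply; E can still be any of 5, 11.

5, 11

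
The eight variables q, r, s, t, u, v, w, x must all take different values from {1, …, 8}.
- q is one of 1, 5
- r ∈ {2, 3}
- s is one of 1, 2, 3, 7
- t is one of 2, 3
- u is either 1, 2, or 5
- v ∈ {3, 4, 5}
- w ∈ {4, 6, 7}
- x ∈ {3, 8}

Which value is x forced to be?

The 8 variables together cover exactly {1, 2, 3, 4, 5, 6, 7, 8} — 8 values for 8 variables — and 6 appears only in w's list, so w = 6.
Among the 7 still-open variables, 4 fits only v (and all 7 values in {1, 2, 3, 4, 5, 7, 8} must be used), so v = 4.
The 6 still-open variables draw from only 6 values {1, 2, 3, 5, 7, 8}, so each is used; only s can be 7, hence s = 7.
The 5 still-open variables together cover exactly {1, 2, 3, 5, 8} — 5 values for 5 variables — and 8 appears only in x's list, so x = 8.

8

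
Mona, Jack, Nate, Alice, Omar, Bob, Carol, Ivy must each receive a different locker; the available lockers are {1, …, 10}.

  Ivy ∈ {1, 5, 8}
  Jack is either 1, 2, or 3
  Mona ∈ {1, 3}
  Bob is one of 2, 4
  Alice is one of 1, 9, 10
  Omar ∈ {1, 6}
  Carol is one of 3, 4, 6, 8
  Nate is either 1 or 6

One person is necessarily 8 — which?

Carol

Nate and Omar between them cover only {1, 6} — a naked pair. Remove those values from Mona, Jack, Alice, Carol, Ivy.
That leaves Mona = 3. Strike 3 from Jack, Carol.
That leaves Jack = 2. So Bob can't be 2.
Bob must be 4 (only option left). So Carol can't be 4.
So 8 goes to Carol.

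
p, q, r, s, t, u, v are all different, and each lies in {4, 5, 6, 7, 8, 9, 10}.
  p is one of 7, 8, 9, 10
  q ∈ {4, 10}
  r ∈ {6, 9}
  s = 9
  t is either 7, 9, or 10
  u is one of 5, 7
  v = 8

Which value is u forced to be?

5

s has just one choice, so s = 9. Eliminate 9 elsewhere: p, r, t.
v must be 8 (only option left). Strike 8 from p.
r must be 6 (only option left).
The 4 still-open variables draw from only 4 values {4, 5, 7, 10}, so each is used; only q can be 4, hence q = 4.
The 3 still-open variables draw from only 3 values {5, 7, 10}, so each is used; only u can be 5, hence u = 5.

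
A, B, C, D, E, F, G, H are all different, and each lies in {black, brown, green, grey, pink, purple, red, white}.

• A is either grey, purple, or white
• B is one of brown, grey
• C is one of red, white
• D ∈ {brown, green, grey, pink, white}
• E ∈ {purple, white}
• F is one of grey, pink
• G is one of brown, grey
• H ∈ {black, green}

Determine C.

The 8 variables together cover exactly {black, brown, green, grey, pink, purple, red, white} — 8 values for 8 variables — and black appears only in H's list, so H = black.
Among the 7 still-open variables, green fits only D (and all 7 values in {brown, green, grey, pink, purple, red, white} must be used), so D = green.
Among the 6 still-open variables, pink fits only F (and all 6 values in {brown, grey, pink, purple, red, white} must be used), so F = pink.
The 5 still-open variables together cover exactly {brown, grey, purple, red, white} — 5 values for 5 variables — and red appears only in C's list, so C = red.

red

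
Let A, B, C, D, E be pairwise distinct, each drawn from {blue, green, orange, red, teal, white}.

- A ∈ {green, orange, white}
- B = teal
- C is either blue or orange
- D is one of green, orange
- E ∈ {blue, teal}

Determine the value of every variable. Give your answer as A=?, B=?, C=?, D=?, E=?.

A=white, B=teal, C=orange, D=green, E=blue

B's domain is down to {teal}, so B = teal. So E can't be teal.
E must be blue (only option left). Eliminate blue elsewhere: C.
C's domain is down to {orange}, so C = orange. So A, D can't be orange.
D must be green (only option left). Eliminate green elsewhere: A.
A must be white (only option left).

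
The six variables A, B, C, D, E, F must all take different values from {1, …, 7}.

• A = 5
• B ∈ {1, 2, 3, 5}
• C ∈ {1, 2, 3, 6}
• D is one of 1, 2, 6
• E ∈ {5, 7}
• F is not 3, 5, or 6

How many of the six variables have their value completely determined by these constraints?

2

A has just one choice, so A = 5. So B, E can't be 5.
E must be 7 (only option left). So F can't be 7.
Determined: A=5, E=7. The other variables each still have more than one consistent value. That makes 2.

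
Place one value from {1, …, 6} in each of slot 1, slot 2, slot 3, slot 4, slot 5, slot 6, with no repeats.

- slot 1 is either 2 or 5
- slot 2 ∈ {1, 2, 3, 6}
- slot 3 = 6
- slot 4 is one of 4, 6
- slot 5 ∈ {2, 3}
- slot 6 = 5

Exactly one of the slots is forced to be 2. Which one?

slot 1

slot 3 has just one choice, so slot 3 = 6. So slot 2, slot 4 can't be 6.
slot 4's domain is down to {4}, so slot 4 = 4.
slot 6 has just one choice, so slot 6 = 5. So slot 1 can't be 5.
So 2 goes to slot 1.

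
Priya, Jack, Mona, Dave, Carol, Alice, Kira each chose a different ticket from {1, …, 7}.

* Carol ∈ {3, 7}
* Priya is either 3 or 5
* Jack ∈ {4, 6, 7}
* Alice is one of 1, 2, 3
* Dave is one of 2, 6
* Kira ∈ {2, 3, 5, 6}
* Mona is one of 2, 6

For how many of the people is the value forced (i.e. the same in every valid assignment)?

3

Among the 7 variables, 1 fits only Alice (and all 7 values in {1, 2, 3, 4, 5, 6, 7} must be used), so Alice = 1.
Among the 6 still-open variables, 4 fits only Jack (and all 6 values in {2, 3, 4, 5, 6, 7} must be used), so Jack = 4.
The 5 still-open variables draw from only 5 values {2, 3, 5, 6, 7}, so each is used; only Carol can be 7, hence Carol = 7.
Mona and Dave between them cover only {2, 6} — a naked pair. Remove those values from Kira.
Determined: Jack=4, Carol=7, Alice=1. The other people each still have more than one consistent value. That makes 3.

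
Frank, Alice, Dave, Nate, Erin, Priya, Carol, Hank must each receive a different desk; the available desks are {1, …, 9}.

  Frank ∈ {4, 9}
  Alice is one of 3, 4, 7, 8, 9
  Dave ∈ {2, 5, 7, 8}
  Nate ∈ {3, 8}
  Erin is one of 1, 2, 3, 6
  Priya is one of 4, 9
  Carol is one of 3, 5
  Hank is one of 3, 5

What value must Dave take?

2

The 2 variables Frank and Priya are confined to {4, 9}, which locks those values in; drop them from Alice.
The 2 variables Carol and Hank are confined to {3, 5}, which locks those values in; drop them from Alice, Dave, Nate, Erin.
Nate has just one choice, so Nate = 8. Remove 8 from Alice, Dave.
That leaves Alice = 7. Eliminate 7 elsewhere: Dave.
So Dave = 2.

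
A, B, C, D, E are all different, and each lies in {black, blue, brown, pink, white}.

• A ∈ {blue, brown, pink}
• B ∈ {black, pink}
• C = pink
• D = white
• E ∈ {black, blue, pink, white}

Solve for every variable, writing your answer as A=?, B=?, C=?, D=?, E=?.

A=brown, B=black, C=pink, D=white, E=blue

C has just one choice, so C = pink. Eliminate pink elsewhere: A, B, E.
D's domain is down to {white}, so D = white. Remove white from E.
That leaves B = black. Remove black from E.
E has just one choice, so E = blue. So A can't be blue.
A's domain is down to {brown}, so A = brown.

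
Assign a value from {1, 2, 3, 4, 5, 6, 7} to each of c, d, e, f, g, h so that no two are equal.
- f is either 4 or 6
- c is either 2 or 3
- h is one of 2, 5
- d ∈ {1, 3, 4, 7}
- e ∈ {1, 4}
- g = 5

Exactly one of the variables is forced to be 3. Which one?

c

g must be 5 (only option left). Strike 5 from h.
h has just one choice, so h = 2. Remove 2 from c.
So 3 goes to c.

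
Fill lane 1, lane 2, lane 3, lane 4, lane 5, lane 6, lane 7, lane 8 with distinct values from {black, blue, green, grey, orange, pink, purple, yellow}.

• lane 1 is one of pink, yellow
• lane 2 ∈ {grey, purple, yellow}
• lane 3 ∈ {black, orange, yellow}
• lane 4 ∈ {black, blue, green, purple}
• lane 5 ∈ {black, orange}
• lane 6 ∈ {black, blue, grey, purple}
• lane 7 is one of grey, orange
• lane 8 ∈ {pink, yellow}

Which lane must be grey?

The 8 variables draw from only 8 values {black, blue, green, grey, orange, pink, purple, yellow}, so each is used; only lane 4 can be green, hence lane 4 = green.
The 7 still-open variables together cover exactly {black, blue, grey, orange, pink, purple, yellow} — 7 values for 7 variables — and blue appears only in lane 6's list, so lane 6 = blue.
The 6 still-open variables draw from only 6 values {black, grey, orange, pink, purple, yellow}, so each is used; only lane 2 can be purple, hence lane 2 = purple.
The 5 still-open variables draw from only 5 values {black, grey, orange, pink, yellow}, so each is used; only lane 7 can be grey, hence lane 7 = grey.

lane 7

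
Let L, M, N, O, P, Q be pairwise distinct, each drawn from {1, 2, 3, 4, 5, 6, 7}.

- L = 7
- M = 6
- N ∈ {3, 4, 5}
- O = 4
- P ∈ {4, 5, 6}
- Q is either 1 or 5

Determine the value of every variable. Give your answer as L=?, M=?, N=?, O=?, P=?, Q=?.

L must be 7 (only option left).
M's domain is down to {6}, so M = 6. Remove 6 from P.
That leaves O = 4. Remove 4 from N, P.
P's domain is down to {5}, so P = 5. So N, Q can't be 5.
Q's domain is down to {1}, so Q = 1.
N's domain is down to {3}, so N = 3.

L=7, M=6, N=3, O=4, P=5, Q=1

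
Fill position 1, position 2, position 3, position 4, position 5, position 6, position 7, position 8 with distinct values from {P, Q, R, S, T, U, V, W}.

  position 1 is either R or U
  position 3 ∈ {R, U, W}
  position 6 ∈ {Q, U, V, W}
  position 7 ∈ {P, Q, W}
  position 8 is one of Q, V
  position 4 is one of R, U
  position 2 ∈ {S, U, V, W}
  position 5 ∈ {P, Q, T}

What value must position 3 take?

W

The 8 variables draw from only 8 values {P, Q, R, S, T, U, V, W}, so each is used; only position 2 can be S, hence position 2 = S.
The 7 still-open variables together cover exactly {P, Q, R, T, U, V, W} — 7 values for 7 variables — and T appears only in position 5's list, so position 5 = T.
Among the 6 still-open variables, P fits only position 7 (and all 6 values in {P, Q, R, U, V, W} must be used), so position 7 = P.
The 2 variables position 1 and position 4 are confined to {R, U}, which locks those values in; drop them from position 3, position 6.
So position 3 = W.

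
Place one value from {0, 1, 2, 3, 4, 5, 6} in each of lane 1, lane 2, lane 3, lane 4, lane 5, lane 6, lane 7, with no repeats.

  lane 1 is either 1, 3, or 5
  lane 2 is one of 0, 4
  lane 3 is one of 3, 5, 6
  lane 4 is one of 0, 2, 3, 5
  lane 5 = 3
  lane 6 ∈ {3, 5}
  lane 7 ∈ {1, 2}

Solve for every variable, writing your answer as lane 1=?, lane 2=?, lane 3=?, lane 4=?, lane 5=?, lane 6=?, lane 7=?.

lane 1=1, lane 2=4, lane 3=6, lane 4=0, lane 5=3, lane 6=5, lane 7=2

lane 5 must be 3 (only option left). So lane 1, lane 3, lane 4, lane 6 can't be 3.
lane 6 must be 5 (only option left). So lane 1, lane 3, lane 4 can't be 5.
lane 1's domain is down to {1}, so lane 1 = 1. Eliminate 1 elsewhere: lane 7.
lane 3 must be 6 (only option left).
That leaves lane 7 = 2. Eliminate 2 elsewhere: lane 4.
That leaves lane 4 = 0. Eliminate 0 elsewhere: lane 2.
lane 2's domain is down to {4}, so lane 2 = 4.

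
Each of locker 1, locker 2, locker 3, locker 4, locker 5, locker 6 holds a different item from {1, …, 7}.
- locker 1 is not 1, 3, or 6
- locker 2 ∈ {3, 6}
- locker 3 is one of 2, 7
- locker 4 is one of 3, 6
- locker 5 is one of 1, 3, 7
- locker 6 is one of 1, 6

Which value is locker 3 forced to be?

locker 2 and locker 4 between them cover only {3, 6} — a naked pair. Remove those values from locker 5, locker 6.
locker 6's domain is down to {1}, so locker 6 = 1. Strike 1 from locker 5.
That leaves locker 5 = 7. So locker 1, locker 3 can't be 7.
So locker 3 = 2.

2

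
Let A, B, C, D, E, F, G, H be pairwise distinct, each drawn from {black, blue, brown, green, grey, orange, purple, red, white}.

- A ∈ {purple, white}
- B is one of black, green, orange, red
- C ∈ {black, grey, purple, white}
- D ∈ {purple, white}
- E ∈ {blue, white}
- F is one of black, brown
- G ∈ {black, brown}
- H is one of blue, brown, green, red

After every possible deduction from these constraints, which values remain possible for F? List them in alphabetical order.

A and D share exactly the 2 values {purple, white}; by pigeonhole those values go to them, so strike purple, white from C, E.
E's domain is down to {blue}, so E = blue. Remove blue from H.
The 2 variables F and G are confined to {black, brown}, which locks those values in; drop them from B, C, H.
C's domain is down to {grey}, so C = grey.
No further eliminations apply; F can still be any of black, brown.

black, brown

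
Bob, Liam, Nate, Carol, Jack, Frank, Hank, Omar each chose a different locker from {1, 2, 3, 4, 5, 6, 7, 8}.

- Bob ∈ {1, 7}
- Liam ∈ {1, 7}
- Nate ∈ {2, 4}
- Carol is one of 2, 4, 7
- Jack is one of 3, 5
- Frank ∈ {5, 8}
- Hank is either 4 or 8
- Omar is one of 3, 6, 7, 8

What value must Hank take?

8

Among the 8 variables, 6 fits only Omar (and all 8 values in {1, 2, 3, 4, 5, 6, 7, 8} must be used), so Omar = 6.
Among the 7 still-open variables, 3 fits only Jack (and all 7 values in {1, 2, 3, 4, 5, 7, 8} must be used), so Jack = 3.
The 6 still-open variables draw from only 6 values {1, 2, 4, 5, 7, 8}, so each is used; only Frank can be 5, hence Frank = 5.
The 5 still-open variables draw from only 5 values {1, 2, 4, 7, 8}, so each is used; only Hank can be 8, hence Hank = 8.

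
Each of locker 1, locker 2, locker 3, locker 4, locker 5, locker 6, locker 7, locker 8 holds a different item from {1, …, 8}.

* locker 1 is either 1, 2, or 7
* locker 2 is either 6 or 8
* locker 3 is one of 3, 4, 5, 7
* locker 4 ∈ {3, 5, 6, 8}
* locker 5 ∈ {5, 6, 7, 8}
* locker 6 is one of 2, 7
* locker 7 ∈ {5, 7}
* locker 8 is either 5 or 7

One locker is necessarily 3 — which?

Among the 8 variables, 1 fits only locker 1 (and all 8 values in {1, 2, 3, 4, 5, 6, 7, 8} must be used), so locker 1 = 1.
The 7 still-open variables together cover exactly {2, 3, 4, 5, 6, 7, 8} — 7 values for 7 variables — and 2 appears only in locker 6's list, so locker 6 = 2.
The 6 still-open variables draw from only 6 values {3, 4, 5, 6, 7, 8}, so each is used; only locker 3 can be 4, hence locker 3 = 4.
Among the 5 still-open variables, 3 fits only locker 4 (and all 5 values in {3, 5, 6, 7, 8} must be used), so locker 4 = 3.

locker 4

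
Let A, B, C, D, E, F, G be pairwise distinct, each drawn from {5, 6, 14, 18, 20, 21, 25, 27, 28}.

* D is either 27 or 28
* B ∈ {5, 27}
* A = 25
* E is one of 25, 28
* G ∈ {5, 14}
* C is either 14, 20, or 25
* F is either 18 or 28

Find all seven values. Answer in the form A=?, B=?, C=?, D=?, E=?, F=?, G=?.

A's domain is down to {25}, so A = 25. Eliminate 25 elsewhere: C, E.
That leaves E = 28. Remove 28 from D, F.
F has just one choice, so F = 18.
That leaves D = 27. Eliminate 27 elsewhere: B.
B has just one choice, so B = 5. Eliminate 5 elsewhere: G.
That leaves G = 14. So C can't be 14.
C has just one choice, so C = 20.

A=25, B=5, C=20, D=27, E=28, F=18, G=14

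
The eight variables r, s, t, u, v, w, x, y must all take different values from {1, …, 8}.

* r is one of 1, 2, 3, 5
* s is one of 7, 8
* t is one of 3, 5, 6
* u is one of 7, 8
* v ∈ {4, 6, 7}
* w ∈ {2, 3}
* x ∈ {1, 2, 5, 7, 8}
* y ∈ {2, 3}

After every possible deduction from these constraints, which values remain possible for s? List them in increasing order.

7, 8

Among the 8 variables, 4 fits only v (and all 8 values in {1, 2, 3, 4, 5, 6, 7, 8} must be used), so v = 4.
The 7 still-open variables together cover exactly {1, 2, 3, 5, 6, 7, 8} — 7 values for 7 variables — and 6 appears only in t's list, so t = 6.
The 2 variables s and u are confined to {7, 8}, which locks those values in; drop them from x.
The 2 variables w and y are confined to {2, 3}, which locks those values in; drop them from r, x.
No further eliminations apply; s can still be any of 7, 8.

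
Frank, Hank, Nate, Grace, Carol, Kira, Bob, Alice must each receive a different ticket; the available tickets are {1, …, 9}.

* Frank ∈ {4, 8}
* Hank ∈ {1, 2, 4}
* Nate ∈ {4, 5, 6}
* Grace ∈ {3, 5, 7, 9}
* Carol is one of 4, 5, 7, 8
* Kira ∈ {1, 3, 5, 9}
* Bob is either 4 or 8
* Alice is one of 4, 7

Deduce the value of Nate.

6

Frank and Bob between them cover only {4, 8} — a naked pair. Remove those values from Hank, Nate, Carol, Alice.
Alice's domain is down to {7}, so Alice = 7. Eliminate 7 elsewhere: Grace, Carol.
Carol's domain is down to {5}, so Carol = 5. Remove 5 from Nate, Grace, Kira.
So Nate = 6.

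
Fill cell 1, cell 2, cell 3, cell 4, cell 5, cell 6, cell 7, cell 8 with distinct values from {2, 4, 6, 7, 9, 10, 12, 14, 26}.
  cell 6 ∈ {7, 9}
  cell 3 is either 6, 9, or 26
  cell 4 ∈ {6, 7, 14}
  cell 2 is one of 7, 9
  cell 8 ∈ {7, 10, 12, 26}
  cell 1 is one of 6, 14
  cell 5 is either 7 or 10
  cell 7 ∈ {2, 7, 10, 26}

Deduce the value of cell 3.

The 8 variables together cover exactly {2, 6, 7, 9, 10, 12, 14, 26} — 8 values for 8 variables — and 2 appears only in cell 7's list, so cell 7 = 2.
Among the 7 still-open variables, 12 fits only cell 8 (and all 7 values in {6, 7, 9, 10, 12, 14, 26} must be used), so cell 8 = 12.
Among the 6 still-open variables, 10 fits only cell 5 (and all 6 values in {6, 7, 9, 10, 14, 26} must be used), so cell 5 = 10.
The 5 still-open variables draw from only 5 values {6, 7, 9, 14, 26}, so each is used; only cell 3 can be 26, hence cell 3 = 26.

26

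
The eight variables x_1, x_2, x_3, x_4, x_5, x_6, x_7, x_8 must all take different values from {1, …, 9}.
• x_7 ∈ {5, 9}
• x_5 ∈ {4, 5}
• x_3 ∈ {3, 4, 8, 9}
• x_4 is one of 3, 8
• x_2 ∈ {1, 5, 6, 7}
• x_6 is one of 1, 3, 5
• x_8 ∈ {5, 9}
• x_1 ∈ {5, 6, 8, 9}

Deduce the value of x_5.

The 8 variables draw from only 8 values {1, 3, 4, 5, 6, 7, 8, 9}, so each is used; only x_2 can be 7, hence x_2 = 7.
The 7 still-open variables draw from only 7 values {1, 3, 4, 5, 6, 8, 9}, so each is used; only x_6 can be 1, hence x_6 = 1.
The 6 still-open variables draw from only 6 values {3, 4, 5, 6, 8, 9}, so each is used; only x_1 can be 6, hence x_1 = 6.
x_7 and x_8 between them cover only {5, 9} — a naked pair. Remove those values from x_3, x_5.
So x_5 = 4.

4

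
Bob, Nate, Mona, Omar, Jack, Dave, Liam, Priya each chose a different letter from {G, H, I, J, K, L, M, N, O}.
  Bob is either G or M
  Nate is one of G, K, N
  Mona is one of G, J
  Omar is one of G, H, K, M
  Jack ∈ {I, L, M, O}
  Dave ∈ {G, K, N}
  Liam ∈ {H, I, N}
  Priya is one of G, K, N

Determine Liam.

Nate, Dave, Priya between them cover only {G, K, N} — a naked triple. Remove those values from Bob, Mona, Omar, Liam.
Bob must be M (only option left). So Omar, Jack can't be M.
Mona must be J (only option left).
Omar's domain is down to {H}, so Omar = H. Strike H from Liam.
So Liam = I.

I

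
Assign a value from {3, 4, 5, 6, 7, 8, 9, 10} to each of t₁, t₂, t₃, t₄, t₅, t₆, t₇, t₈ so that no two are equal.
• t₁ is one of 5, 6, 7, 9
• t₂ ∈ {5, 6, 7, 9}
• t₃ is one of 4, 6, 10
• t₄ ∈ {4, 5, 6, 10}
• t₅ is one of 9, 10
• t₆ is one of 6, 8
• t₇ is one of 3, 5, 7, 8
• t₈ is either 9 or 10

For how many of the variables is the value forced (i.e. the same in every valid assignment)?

Among the 8 variables, 3 fits only t₇ (and all 8 values in {3, 4, 5, 6, 7, 8, 9, 10} must be used), so t₇ = 3.
The 7 still-open variables together cover exactly {4, 5, 6, 7, 8, 9, 10} — 7 values for 7 variables — and 8 appears only in t₆'s list, so t₆ = 8.
t₅ and t₈ share exactly the 2 values {9, 10}; by pigeonhole those values go to them, so strike 9, 10 from t₁, t₂, t₃, t₄.
Determined: t₆=8, t₇=3. The other variables each still have more than one consistent value. That makes 2.

2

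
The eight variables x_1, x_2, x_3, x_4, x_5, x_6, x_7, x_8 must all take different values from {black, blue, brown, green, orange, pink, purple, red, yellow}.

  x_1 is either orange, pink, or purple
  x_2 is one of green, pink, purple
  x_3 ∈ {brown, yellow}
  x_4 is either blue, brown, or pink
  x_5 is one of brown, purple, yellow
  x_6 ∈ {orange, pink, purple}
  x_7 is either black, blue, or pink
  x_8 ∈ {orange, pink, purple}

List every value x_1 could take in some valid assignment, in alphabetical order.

The 8 variables together cover exactly {black, blue, brown, green, orange, pink, purple, yellow} — 8 values for 8 variables — and black appears only in x_7's list, so x_7 = black.
The 7 still-open variables draw from only 7 values {blue, brown, green, orange, pink, purple, yellow}, so each is used; only x_4 can be blue, hence x_4 = blue.
Among the 6 still-open variables, green fits only x_2 (and all 6 values in {brown, green, orange, pink, purple, yellow} must be used), so x_2 = green.
The 3 variables x_1, x_6, x_8 are confined to {orange, pink, purple}, which locks those values in; drop them from x_5.
No further eliminations apply; x_1 can still be any of orange, pink, purple.

orange, pink, purple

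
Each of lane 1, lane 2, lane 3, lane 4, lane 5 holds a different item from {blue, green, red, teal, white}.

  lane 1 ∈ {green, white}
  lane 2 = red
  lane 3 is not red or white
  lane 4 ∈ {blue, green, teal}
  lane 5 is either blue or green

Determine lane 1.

white

lane 2 has just one choice, so lane 2 = red.
Among the 4 still-open variables, white fits only lane 1 (and all 4 values in {blue, green, teal, white} must be used), so lane 1 = white.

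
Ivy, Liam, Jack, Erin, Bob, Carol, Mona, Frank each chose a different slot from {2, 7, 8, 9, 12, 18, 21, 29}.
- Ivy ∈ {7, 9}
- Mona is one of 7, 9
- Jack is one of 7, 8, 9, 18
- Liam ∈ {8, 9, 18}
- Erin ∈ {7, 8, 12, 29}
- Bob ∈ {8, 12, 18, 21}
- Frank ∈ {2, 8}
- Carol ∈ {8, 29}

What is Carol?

29

Among the 8 variables, 2 fits only Frank (and all 8 values in {2, 7, 8, 9, 12, 18, 21, 29} must be used), so Frank = 2.
The 7 still-open variables draw from only 7 values {7, 8, 9, 12, 18, 21, 29}, so each is used; only Bob can be 21, hence Bob = 21.
The 6 still-open variables together cover exactly {7, 8, 9, 12, 18, 29} — 6 values for 6 variables — and 12 appears only in Erin's list, so Erin = 12.
The 5 still-open variables together cover exactly {7, 8, 9, 18, 29} — 5 values for 5 variables — and 29 appears only in Carol's list, so Carol = 29.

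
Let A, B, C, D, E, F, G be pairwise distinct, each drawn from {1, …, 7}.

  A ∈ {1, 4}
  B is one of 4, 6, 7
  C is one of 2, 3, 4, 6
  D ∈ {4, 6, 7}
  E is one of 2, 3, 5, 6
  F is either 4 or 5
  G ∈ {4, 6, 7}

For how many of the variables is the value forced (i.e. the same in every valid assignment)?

The 7 variables together cover exactly {1, 2, 3, 4, 5, 6, 7} — 7 values for 7 variables — and 1 appears only in A's list, so A = 1.
B, D, G between them cover only {4, 6, 7} — a naked triple. Remove those values from C, E, F.
That leaves F = 5. Strike 5 from E.
Determined: A=1, F=5. The other variables each still have more than one consistent value. That makes 2.

2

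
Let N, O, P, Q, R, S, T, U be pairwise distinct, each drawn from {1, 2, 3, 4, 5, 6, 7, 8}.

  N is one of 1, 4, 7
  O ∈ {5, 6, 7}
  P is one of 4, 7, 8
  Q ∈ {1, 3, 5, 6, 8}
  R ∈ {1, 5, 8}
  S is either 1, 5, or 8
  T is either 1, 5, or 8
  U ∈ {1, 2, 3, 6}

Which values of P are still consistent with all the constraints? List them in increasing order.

The 8 variables together cover exactly {1, 2, 3, 4, 5, 6, 7, 8} — 8 values for 8 variables — and 2 appears only in U's list, so U = 2.
The 7 still-open variables draw from only 7 values {1, 3, 4, 5, 6, 7, 8}, so each is used; only Q can be 3, hence Q = 3.
The 6 still-open variables draw from only 6 values {1, 4, 5, 6, 7, 8}, so each is used; only O can be 6, hence O = 6.
R, S, T share exactly the 3 values {1, 5, 8}; by pigeonhole those values go to them, so strike 1, 5, 8 from N, P.
No further eliminations apply; P can still be any of 4, 7.

4, 7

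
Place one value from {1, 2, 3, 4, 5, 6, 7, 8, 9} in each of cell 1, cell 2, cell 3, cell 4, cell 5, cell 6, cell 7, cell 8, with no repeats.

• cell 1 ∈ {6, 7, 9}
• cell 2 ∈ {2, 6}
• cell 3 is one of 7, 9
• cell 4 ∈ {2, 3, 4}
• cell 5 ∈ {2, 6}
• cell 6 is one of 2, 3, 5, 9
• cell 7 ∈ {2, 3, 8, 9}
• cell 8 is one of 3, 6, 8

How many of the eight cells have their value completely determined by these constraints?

2

The 8 variables together cover exactly {2, 3, 4, 5, 6, 7, 8, 9} — 8 values for 8 variables — and 4 appears only in cell 4's list, so cell 4 = 4.
The 7 still-open variables together cover exactly {2, 3, 5, 6, 7, 8, 9} — 7 values for 7 variables — and 5 appears only in cell 6's list, so cell 6 = 5.
cell 2 and cell 5 share exactly the 2 values {2, 6}; by pigeonhole those values go to them, so strike 2, 6 from cell 1, cell 7, cell 8.
cell 1 and cell 3 between them cover only {7, 9} — a naked pair. Remove those values from cell 7.
Determined: cell 4=4, cell 6=5. The other cells each still have more than one consistent value. That makes 2.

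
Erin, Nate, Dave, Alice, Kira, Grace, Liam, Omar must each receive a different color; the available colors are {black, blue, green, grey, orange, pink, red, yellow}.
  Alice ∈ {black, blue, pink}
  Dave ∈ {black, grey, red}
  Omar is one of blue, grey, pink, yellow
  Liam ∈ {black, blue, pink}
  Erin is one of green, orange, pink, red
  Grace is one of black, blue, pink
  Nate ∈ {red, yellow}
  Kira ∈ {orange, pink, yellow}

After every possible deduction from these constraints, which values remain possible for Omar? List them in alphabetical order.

grey, yellow

The 8 variables together cover exactly {black, blue, green, grey, orange, pink, red, yellow} — 8 values for 8 variables — and green appears only in Erin's list, so Erin = green.
The 7 still-open variables draw from only 7 values {black, blue, grey, orange, pink, red, yellow}, so each is used; only Kira can be orange, hence Kira = orange.
Alice, Grace, Liam share exactly the 3 values {black, blue, pink}; by pigeonhole those values go to them, so strike black, blue, pink from Dave, Omar.
No further eliminations apply; Omar can still be any of grey, yellow.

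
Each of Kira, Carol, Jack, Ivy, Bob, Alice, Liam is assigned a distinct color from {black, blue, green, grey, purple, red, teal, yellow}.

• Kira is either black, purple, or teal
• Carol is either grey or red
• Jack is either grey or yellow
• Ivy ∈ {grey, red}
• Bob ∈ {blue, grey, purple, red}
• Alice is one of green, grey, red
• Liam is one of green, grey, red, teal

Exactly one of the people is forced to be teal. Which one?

The 2 variables Carol and Ivy are confined to {grey, red}, which locks those values in; drop them from Jack, Bob, Alice, Liam.
Jack's domain is down to {yellow}, so Jack = yellow.
Alice has just one choice, so Alice = green. Strike green from Liam.
So teal goes to Liam.

Liam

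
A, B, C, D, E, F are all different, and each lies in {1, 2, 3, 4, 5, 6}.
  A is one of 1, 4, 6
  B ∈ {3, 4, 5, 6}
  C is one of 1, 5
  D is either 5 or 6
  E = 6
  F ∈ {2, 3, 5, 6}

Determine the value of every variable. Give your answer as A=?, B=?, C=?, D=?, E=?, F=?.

A=4, B=3, C=1, D=5, E=6, F=2

E must be 6 (only option left). Eliminate 6 elsewhere: A, B, D, F.
D must be 5 (only option left). Remove 5 from B, C, F.
C's domain is down to {1}, so C = 1. Remove 1 from A.
That leaves A = 4. Eliminate 4 elsewhere: B.
B has just one choice, so B = 3. So F can't be 3.
That leaves F = 2.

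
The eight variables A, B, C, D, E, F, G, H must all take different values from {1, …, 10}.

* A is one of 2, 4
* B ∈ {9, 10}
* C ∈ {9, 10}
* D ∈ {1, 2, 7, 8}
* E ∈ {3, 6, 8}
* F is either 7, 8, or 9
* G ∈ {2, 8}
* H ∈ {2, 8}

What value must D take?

B and C share exactly the 2 values {9, 10}; by pigeonhole those values go to them, so strike 9, 10 from F.
G and H between them cover only {2, 8} — a naked pair. Remove those values from A, D, E, F.
That leaves A = 4.
F must be 7 (only option left). So D can't be 7.
So D = 1.

1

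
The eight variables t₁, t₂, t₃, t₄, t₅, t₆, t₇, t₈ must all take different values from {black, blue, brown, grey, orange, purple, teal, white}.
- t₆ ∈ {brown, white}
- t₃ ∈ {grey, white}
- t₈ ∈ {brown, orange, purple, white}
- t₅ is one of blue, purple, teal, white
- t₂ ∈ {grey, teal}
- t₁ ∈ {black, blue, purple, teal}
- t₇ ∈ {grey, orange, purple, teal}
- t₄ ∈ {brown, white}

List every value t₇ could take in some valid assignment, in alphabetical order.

Among the 8 variables, black fits only t₁ (and all 8 values in {black, blue, brown, grey, orange, purple, teal, white} must be used), so t₁ = black.
Among the 7 still-open variables, blue fits only t₅ (and all 7 values in {blue, brown, grey, orange, purple, teal, white} must be used), so t₅ = blue.
t₄ and t₆ between them cover only {brown, white} — a naked pair. Remove those values from t₃, t₈.
That leaves t₃ = grey. Strike grey from t₂, t₇.
t₂ has just one choice, so t₂ = teal. Remove teal from t₇.
No further eliminations apply; t₇ can still be any of orange, purple.

orange, purple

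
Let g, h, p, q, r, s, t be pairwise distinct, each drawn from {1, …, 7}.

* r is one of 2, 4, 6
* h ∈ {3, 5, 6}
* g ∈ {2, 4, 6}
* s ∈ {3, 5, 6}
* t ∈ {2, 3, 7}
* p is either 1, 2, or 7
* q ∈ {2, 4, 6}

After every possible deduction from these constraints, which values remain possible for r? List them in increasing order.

The 7 variables together cover exactly {1, 2, 3, 4, 5, 6, 7} — 7 values for 7 variables — and 1 appears only in p's list, so p = 1.
The 6 still-open variables together cover exactly {2, 3, 4, 5, 6, 7} — 6 values for 6 variables — and 7 appears only in t's list, so t = 7.
g, q, r share exactly the 3 values {2, 4, 6}; by pigeonhole those values go to them, so strike 2, 4, 6 from h, s.
No further eliminations apply; r can still be any of 2, 4, 6.

2, 4, 6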